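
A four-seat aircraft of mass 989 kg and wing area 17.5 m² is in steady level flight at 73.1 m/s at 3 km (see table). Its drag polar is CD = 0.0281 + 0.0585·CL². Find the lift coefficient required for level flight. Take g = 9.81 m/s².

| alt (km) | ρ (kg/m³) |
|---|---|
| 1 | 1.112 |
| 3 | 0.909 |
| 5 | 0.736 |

CL = 0.228

At 3 km, from the table: ρ = 0.909 kg/m³.
Weight W = mg = 989 × 9.81 = 9702.1 N; in level flight L = W.
Dynamic pressure q = 0.5 × 0.909 × 73.1² = 2429 Pa.
CL = W/(q·S) = 9702.1 / (2429 × 17.5) = 0.2283.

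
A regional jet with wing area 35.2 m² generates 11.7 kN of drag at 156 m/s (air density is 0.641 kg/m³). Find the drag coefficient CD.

CD = 0.0426

From D = ½ρv²S·CD, rearranging gives CD = 2D/(ρv²S).
CD = 2 × 11700 / (0.641 × 156² × 35.2) = 0.0426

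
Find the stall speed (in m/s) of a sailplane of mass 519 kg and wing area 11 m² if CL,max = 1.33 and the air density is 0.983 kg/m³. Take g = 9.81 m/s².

Stall occurs when L = W at CL,max. W = mg = 519 × 9.81 = 5091 N.
V_stall = √(2W/(ρ·S·CL,max)) = √(2 × 5091 / (0.983 × 11 × 1.33))
V_stall = √708.1 = 26.6 m/s

V_stall = 26.6 m/s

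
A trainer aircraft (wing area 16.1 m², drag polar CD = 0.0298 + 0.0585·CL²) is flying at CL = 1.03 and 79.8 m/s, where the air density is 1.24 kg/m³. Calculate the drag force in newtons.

CD = 0.0298 + 0.0585 × 1.03² = 0.09186
D = ½ρv²S·CD = ½ × 1.24 × 79.8² × 16.1 × 0.09186 = 5840 N

D = 5840 N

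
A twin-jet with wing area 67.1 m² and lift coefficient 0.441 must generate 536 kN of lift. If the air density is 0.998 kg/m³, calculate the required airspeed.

L = ½ρv²S·CL ⇒ v = √(2L/(ρ·S·CL))
v = √(2 × 5.36×10^5 / (0.998 × 67.1 × 0.441)) = √36300 = 191 m/s

v = 191 m/s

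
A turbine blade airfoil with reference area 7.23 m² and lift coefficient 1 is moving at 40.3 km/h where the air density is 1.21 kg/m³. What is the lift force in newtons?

L = 548 N

Convert speed: v = 40.3 km/h ÷ 3.6 = 11.19 m/s.
L = ½ρv²S·CL = ½ × 1.21 × 11.19² × 7.23 × 1 = 548 N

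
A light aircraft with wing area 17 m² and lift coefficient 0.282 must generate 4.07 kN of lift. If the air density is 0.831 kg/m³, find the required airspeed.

v = 45.2 m/s

L = ½ρv²S·CL ⇒ v = √(2L/(ρ·S·CL))
v = √(2 × 4070 / (0.831 × 17 × 0.282)) = √2043 = 45.2 m/s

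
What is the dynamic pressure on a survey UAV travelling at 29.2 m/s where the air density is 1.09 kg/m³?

q = 465 Pa

q = ½ρv² = ½ × 1.09 × 29.2² = 465 Pa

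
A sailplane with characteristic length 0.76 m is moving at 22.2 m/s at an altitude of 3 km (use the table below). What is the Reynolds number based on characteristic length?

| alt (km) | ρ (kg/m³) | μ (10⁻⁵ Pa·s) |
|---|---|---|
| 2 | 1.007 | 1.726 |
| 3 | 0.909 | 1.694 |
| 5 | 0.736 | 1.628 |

At 3 km, from the table: ρ = 0.909 kg/m³, μ = 1.694×10⁻⁵ Pa·s.
Re = ρ·v·c/μ = 0.909 × 22.2 × 0.76 / (1.694×10⁻⁵) = 9.05×10^5

Re = 9.05×10^5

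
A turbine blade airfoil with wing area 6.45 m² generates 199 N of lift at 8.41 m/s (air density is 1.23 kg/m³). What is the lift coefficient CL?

CL = 0.709

From L = ½ρv²S·CL, rearranging gives CL = 2L/(ρv²S).
CL = 2 × 199 / (1.23 × 8.41² × 6.45) = 0.709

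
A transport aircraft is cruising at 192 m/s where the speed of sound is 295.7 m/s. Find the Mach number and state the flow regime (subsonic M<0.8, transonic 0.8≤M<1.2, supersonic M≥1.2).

M = v/a = 192 / 295.7 = 0.649
M = 0.649 → subsonic.

M = 0.649 (subsonic)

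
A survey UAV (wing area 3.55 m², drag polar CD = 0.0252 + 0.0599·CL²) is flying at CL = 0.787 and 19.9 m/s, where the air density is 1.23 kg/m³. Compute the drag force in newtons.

CD = 0.0252 + 0.0599 × 0.787² = 0.0623
D = ½ρv²S·CD = ½ × 1.23 × 19.9² × 3.55 × 0.0623 = 53.9 N

D = 53.9 N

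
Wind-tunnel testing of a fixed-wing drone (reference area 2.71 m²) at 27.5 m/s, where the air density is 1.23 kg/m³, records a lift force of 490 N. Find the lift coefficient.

From L = ½ρv²S·CL, rearranging gives CL = 2L/(ρv²S).
CL = 2 × 490 / (1.23 × 27.5² × 2.71) = 0.389

CL = 0.389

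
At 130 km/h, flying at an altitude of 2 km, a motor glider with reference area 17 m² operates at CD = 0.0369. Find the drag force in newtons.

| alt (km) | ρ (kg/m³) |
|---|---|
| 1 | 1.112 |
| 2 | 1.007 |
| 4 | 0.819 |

D = 412 N

At 2 km, from the table: ρ = 1.007 kg/m³.
Convert speed: v = 130 km/h ÷ 3.6 = 36.11 m/s.
D = ½ρv²S·CD = ½ × 1.007 × 36.11² × 17 × 0.0369 = 412 N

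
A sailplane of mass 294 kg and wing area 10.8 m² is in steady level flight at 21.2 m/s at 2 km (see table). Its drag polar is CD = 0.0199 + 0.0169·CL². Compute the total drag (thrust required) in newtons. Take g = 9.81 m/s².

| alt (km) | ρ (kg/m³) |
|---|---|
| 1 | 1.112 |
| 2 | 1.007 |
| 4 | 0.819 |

D = 106 N

At 2 km, from the table: ρ = 1.007 kg/m³.
Weight W = mg = 294 × 9.81 = 2884.1 N; in level flight L = W.
Dynamic pressure q = 0.5 × 1.007 × 21.2² = 226.3 Pa.
Required CL = L/(qS) = 2884.1/(226.3·10.8) = 1.18.
CD = 0.0199 + 0.0169 × 1.18² = 0.04344.
D = q·S·CD = 226.3 × 10.8 × 0.04344 = 106.2 N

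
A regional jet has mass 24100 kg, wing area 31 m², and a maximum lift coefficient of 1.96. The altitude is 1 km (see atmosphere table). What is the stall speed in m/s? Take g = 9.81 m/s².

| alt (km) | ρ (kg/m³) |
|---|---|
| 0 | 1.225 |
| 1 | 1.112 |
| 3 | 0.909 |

At 1 km, from the table: ρ = 1.112 kg/m³.
Stall occurs when L = W at CL,max. W = mg = 24100 × 9.81 = 2.364×10^5 N.
V_stall = √(2W/(ρ·S·CL,max)) = √(2 × 2.364×10^5 / (1.112 × 31 × 1.96))
V_stall = √6998 = 83.7 m/s

V_stall = 83.7 m/s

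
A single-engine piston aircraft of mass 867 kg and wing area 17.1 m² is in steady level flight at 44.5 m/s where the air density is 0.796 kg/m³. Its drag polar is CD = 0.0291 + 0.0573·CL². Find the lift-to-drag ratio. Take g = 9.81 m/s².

Weight W = mg = 867 × 9.81 = 8505.3 N; in level flight L = W.
q = ½ρv² = ½ × 0.796 × 44.5² = 788.1 Pa.
CL = W/(q·S) = 8505.3 / (788.1 × 17.1) = 0.6311.
CD = 0.0291 + 0.0573 × 0.6311² = 0.05192.
L/D = CL/CD = 0.6311 / 0.05192 = 12.2

L/D = 12.2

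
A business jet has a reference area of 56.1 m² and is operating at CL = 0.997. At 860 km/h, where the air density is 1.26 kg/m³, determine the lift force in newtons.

Convert speed: v = 860 km/h ÷ 3.6 = 238.9 m/s.
L = ½ρv²S·CL = ½ × 1.26 × 238.9² × 56.1 × 0.997 = 2.01×10^6 N ≈ 2010 kN

L = 2.01×10^6 N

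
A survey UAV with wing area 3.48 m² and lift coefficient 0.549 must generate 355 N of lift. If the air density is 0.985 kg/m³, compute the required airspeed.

v = 19.4 m/s

L = ½ρv²S·CL ⇒ v = √(2L/(ρ·S·CL))
v = √(2 × 355 / (0.985 × 3.48 × 0.549)) = √377.3 = 19.4 m/s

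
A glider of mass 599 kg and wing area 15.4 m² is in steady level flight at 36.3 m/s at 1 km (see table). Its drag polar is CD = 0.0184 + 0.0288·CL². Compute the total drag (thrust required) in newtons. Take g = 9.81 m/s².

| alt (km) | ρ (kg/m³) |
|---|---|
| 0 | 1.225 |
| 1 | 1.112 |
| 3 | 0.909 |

At 1 km, from the table: ρ = 1.112 kg/m³.
Level flight ⇒ L = W = m·g = 599 × 9.81 = 5876.2 N.
q = ½ρv² = ½ × 1.112 × 36.3² = 732.6 Pa.
CL = W/(q·S) = 5876.2 / (732.6 × 15.4) = 0.5208.
CD = 0.0184 + 0.0288 × 0.5208² = 0.02621.
D = q·S·CD = 732.6 × 15.4 × 0.02621 = 295.7 N

D = 296 N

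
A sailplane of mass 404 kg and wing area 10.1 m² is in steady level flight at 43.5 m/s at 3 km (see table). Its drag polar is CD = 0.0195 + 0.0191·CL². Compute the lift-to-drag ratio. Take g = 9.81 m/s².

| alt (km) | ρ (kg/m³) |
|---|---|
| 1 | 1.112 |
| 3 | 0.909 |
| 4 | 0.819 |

At 3 km, from the table: ρ = 0.909 kg/m³.
Weight W = mg = 404 × 9.81 = 3963.2 N; in level flight L = W.
q = ½ρv² = ½ × 0.909 × 43.5² = 860 Pa.
Required CL = L/(qS) = 3963.2/(860·10.1) = 0.4563.
CD = 0.0195 + 0.0191 × 0.4563² = 0.02348.
L/D = CL/CD = 0.4563 / 0.02348 = 19.4

L/D = 19.4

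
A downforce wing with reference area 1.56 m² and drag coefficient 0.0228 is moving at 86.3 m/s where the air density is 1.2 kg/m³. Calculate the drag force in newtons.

D = 159 N

Dynamic pressure q = ½ρv² = ½ × 1.2 × 86.3² = 4469 Pa.
D = q·S·CD = 4469 × 1.56 × 0.0228 = 159 N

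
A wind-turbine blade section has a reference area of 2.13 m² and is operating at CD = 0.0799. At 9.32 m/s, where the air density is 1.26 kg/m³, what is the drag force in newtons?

Dynamic pressure q = ½ρv² = ½ × 1.26 × 9.32² = 54.72 Pa.
D = q·S·CD = 54.72 × 2.13 × 0.0799 = 9.31 N

D = 9.31 N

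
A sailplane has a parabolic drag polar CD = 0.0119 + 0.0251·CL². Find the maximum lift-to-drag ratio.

(L/D)max = 28.9

For CD = CD0 + K·CL², (L/D)max occurs at CL* = √(CD0/K) and equals 1/(2√(K·CD0)).
(L/D)max = 1/(2√(0.0251 × 0.0119)) = 1/(2 × 0.01728) = 28.9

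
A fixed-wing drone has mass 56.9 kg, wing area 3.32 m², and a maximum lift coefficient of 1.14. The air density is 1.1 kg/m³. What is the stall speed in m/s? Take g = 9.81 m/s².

Stall occurs when L = W at CL,max. W = mg = 56.9 × 9.81 = 558.2 N.
From L = ½ρV²S·CL,max = W: V_stall = √(2W/(ρSCL,max)) = √(2·558.2/(1.1·3.32·1.14))
V_stall = √268.1 = 16.4 m/s

V_stall = 16.4 m/s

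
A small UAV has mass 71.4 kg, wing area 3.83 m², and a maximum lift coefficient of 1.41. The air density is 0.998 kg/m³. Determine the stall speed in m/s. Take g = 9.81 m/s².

Stall occurs when L = W at CL,max. W = mg = 71.4 × 9.81 = 700.4 N.
V_stall = √(2W/(ρ·S·CL,max)) = √(2 × 700.4 / (0.998 × 3.83 × 1.41))
V_stall = √259.9 = 16.1 m/s

V_stall = 16.1 m/s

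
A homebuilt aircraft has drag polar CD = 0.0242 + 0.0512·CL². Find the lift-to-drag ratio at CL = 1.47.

CD = 0.0242 + 0.0512 × 1.47² = 0.1348
L/D = CL/CD = 1.47 / 0.1348 = 10.9

L/D = 10.9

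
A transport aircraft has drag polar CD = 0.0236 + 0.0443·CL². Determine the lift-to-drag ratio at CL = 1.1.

CD = 0.0236 + 0.0443 × 1.1² = 0.0772
L/D = CL/CD = 1.1 / 0.0772 = 14.2

L/D = 14.2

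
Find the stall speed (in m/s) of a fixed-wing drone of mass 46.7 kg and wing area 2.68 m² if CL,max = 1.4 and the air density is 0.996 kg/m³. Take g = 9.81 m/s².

At stall, lift equals weight: L = W = m·g = 46.7 × 9.81 = 458.1 N.
V_stall = √(2W/(ρ·S·CL,max)) = √(2 × 458.1 / (0.996 × 2.68 × 1.4))
V_stall = √245.2 = 15.7 m/s

V_stall = 15.7 m/s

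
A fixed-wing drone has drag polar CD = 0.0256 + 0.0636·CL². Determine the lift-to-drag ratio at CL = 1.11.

CD = 0.0256 + 0.0636 × 1.11² = 0.104
L/D = CL/CD = 1.11 / 0.104 = 10.7

L/D = 10.7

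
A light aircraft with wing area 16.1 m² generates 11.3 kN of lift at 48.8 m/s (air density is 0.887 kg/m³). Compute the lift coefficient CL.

From L = ½ρv²S·CL, rearranging gives CL = 2L/(ρv²S).
CL = 2 × 11300 / (0.887 × 48.8² × 16.1) = 0.665

CL = 0.665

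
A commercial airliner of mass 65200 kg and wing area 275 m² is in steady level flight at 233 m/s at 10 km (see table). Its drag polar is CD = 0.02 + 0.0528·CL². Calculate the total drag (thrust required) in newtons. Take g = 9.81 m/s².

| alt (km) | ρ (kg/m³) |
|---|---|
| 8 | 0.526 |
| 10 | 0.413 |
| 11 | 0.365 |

D = 68700 N

At 10 km, from the table: ρ = 0.413 kg/m³.
Level flight ⇒ L = W = m·g = 65200 × 9.81 = 6.3961×10^5 N.
Dynamic pressure q = 0.5 × 0.413 × 233² = 11210 Pa.
CL = 2W/(ρv²S) = 2×6.3961×10^5/(0.413×233²×275) = 0.2075.
CD = 0.02 + 0.0528 × 0.2075² = 0.02227.
D = q·S·CD = 11210 × 275 × 0.02227 = 68670 N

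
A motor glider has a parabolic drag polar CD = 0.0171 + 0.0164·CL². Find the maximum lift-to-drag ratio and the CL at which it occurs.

(L/D)max = 29.9, at CL = 1.02

For CD = CD0 + K·CL², (L/D)max occurs at CL* = √(CD0/K) and equals 1/(2√(K·CD0)).
(L/D)max = 1/(2√(0.0164 × 0.0171)) = 1/(2 × 0.01675) = 29.9
CL* = √(0.0171/0.0164) = 1.02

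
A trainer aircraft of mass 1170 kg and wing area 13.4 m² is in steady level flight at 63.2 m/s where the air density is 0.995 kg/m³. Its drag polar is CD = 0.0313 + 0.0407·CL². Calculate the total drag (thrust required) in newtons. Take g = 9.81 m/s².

D = 1030 N

In steady level flight, lift balances weight: W = mg = 1170 × 9.81 = 11478 N.
q = ½ρv² = ½ × 0.995 × 63.2² = 1987 Pa.
CL = 2W/(ρv²S) = 2×11478/(0.995×63.2²×13.4) = 0.431.
CD = 0.0313 + 0.0407 × 0.431² = 0.03886.
D = q·S·CD = 1987 × 13.4 × 0.03886 = 1035 N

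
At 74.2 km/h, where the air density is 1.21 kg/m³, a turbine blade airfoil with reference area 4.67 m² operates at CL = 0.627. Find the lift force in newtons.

L = 753 N

Convert speed: v = 74.2 km/h ÷ 3.6 = 20.61 m/s.
Dynamic pressure q = ½ρv² = ½ × 1.21 × 20.61² = 257 Pa.
L = q·S·CL = 257 × 4.67 × 0.627 = 753 N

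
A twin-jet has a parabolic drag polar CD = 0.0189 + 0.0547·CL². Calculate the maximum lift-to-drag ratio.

(L/D)max = 15.6

For CD = CD0 + K·CL², (L/D)max occurs at CL* = √(CD0/K) and equals 1/(2√(K·CD0)).
(L/D)max = 1/(2√(0.0547 × 0.0189)) = 1/(2 × 0.03215) = 15.6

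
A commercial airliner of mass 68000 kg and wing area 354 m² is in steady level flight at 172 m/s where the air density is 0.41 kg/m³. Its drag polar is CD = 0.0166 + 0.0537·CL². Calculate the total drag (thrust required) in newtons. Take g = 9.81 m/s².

D = 46800 N

Level flight ⇒ L = W = m·g = 68000 × 9.81 = 6.6708×10^5 N.
Dynamic pressure q = 0.5 × 0.41 × 172² = 6065 Pa.
CL = 2W/(ρv²S) = 2×6.6708×10^5/(0.41×172²×354) = 0.3107.
CD = 0.0166 + 0.0537 × 0.3107² = 0.02178.
D = q·S·CD = 6065 × 354 × 0.02178 = 46770 N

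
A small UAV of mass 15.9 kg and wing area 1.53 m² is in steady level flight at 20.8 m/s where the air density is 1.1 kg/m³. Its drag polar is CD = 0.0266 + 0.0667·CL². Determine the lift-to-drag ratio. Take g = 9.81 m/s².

In steady level flight, lift balances weight: W = mg = 15.9 × 9.81 = 155.98 N.
Dynamic pressure q = 0.5 × 1.1 × 20.8² = 238 Pa.
CL = W/(q·S) = 155.98 / (238 × 1.53) = 0.4284.
CD = 0.0266 + 0.0667 × 0.4284² = 0.03884.
L/D = CL/CD = 0.4284 / 0.03884 = 11

L/D = 11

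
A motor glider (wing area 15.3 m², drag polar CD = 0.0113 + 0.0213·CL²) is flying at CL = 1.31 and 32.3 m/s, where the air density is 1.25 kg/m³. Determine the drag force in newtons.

D = 477 N

CD = 0.0113 + 0.0213 × 1.31² = 0.04785
D = ½ρv²S·CD = ½ × 1.25 × 32.3² × 15.3 × 0.04785 = 477 N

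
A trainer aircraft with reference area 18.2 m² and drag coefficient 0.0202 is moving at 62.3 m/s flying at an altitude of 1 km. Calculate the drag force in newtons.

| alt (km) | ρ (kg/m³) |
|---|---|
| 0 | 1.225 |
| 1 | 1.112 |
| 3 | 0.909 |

At 1 km, from the table: ρ = 1.112 kg/m³.
Dynamic pressure q = ½ρv² = ½ × 1.112 × 62.3² = 2158 Pa.
D = q·S·CD = 2158 × 18.2 × 0.0202 = 793 N

D = 793 N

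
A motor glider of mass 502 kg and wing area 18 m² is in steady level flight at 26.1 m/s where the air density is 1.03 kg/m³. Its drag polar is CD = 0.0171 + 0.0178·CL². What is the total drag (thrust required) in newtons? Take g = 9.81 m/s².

D = 176 N

Level flight ⇒ L = W = m·g = 502 × 9.81 = 4924.6 N.
q = ½ρv² = ½ × 1.03 × 26.1² = 350.8 Pa.
CL = W/(q·S) = 4924.6 / (350.8 × 18) = 0.7799.
CD = 0.0171 + 0.0178 × 0.7799² = 0.02793.
D = q·S·CD = 350.8 × 18 × 0.02793 = 176.3 N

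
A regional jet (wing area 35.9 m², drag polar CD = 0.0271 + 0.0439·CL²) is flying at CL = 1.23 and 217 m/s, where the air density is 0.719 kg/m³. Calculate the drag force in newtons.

CD = 0.0271 + 0.0439 × 1.23² = 0.09352
D = ½ρv²S·CD = ½ × 0.719 × 217² × 35.9 × 0.09352 = 56800 N

D = 56800 N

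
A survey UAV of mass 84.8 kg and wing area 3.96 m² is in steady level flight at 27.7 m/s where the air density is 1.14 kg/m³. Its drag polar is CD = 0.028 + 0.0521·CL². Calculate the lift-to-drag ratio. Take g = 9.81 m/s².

L/D = 12

Weight W = mg = 84.8 × 9.81 = 831.89 N; in level flight L = W.
q = ½ρv² = ½ × 1.14 × 27.7² = 437.4 Pa.
CL = W/(q·S) = 831.89 / (437.4 × 3.96) = 0.4803.
CD = 0.028 + 0.0521 × 0.4803² = 0.04002.
L/D = CL/CD = 0.4803 / 0.04002 = 12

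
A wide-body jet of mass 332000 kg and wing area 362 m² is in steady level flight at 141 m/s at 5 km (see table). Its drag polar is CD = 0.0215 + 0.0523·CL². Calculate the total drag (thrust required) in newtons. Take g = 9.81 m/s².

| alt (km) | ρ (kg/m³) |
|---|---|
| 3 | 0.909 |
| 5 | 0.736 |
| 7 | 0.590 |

At 5 km, from the table: ρ = 0.736 kg/m³.
In steady level flight, lift balances weight: W = mg = 332000 × 9.81 = 3.2569×10^6 N.
q = ½ρv² = ½ × 0.736 × 141² = 7316 Pa.
Required CL = L/(qS) = 3.2569×10^6/(7316·362) = 1.23.
CD = 0.0215 + 0.0523 × 1.23² = 0.1006.
D = q·S·CD = 7316 × 362 × 0.1006 = 2.664×10^5 N

D = 2.66×10^5 N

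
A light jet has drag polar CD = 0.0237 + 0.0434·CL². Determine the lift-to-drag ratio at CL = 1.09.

L/D = 14.5

CD = 0.0237 + 0.0434 × 1.09² = 0.07526
L/D = CL/CD = 1.09 / 0.07526 = 14.5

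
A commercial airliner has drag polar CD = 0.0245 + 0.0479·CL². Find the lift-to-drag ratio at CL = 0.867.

L/D = 14.3

CD = 0.0245 + 0.0479 × 0.867² = 0.06051
L/D = CL/CD = 0.867 / 0.06051 = 14.3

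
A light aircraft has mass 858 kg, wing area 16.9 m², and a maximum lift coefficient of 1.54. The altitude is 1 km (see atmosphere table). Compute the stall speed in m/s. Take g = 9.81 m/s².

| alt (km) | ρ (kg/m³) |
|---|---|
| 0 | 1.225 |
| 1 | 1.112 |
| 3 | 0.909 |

V_stall = 24.1 m/s

At 1 km, from the table: ρ = 1.112 kg/m³.
Weight W = mg = 858 × 9.81 = 8417 N.
From L = ½ρV²S·CL,max = W: V_stall = √(2W/(ρSCL,max)) = √(2·8417/(1.112·16.9·1.54))
V_stall = √581.7 = 24.1 m/s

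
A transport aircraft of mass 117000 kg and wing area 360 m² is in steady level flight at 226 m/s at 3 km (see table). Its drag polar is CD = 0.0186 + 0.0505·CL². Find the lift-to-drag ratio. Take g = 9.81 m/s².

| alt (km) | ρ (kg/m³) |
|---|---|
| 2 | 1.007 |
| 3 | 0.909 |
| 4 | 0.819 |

At 3 km, from the table: ρ = 0.909 kg/m³.
In steady level flight, lift balances weight: W = mg = 117000 × 9.81 = 1.1478×10^6 N.
q = ½ρv² = ½ × 0.909 × 226² = 23210 Pa.
CL = W/(q·S) = 1.1478×10^6 / (23210 × 360) = 0.1373.
CD = 0.0186 + 0.0505 × 0.1373² = 0.01955.
L/D = CL/CD = 0.1373 / 0.01955 = 7.02

L/D = 7.02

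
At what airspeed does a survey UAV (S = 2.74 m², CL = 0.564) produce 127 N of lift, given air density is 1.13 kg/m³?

v = 12.1 m/s

L = ½ρv²S·CL ⇒ v = √(2L/(ρ·S·CL))
v = √(2 × 127 / (1.13 × 2.74 × 0.564)) = √145.5 = 12.1 m/s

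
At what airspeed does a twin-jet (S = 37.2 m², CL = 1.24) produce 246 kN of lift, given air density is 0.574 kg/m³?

v = 136 m/s

L = ½ρv²S·CL ⇒ v = √(2L/(ρ·S·CL))
v = √(2 × 2.46×10^5 / (0.574 × 37.2 × 1.24)) = √18580 = 136 m/s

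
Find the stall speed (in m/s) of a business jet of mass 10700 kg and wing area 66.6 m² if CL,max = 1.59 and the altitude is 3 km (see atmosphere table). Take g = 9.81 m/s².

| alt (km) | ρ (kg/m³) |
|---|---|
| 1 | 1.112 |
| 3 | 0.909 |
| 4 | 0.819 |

V_stall = 46.7 m/s

At 3 km, from the table: ρ = 0.909 kg/m³.
Weight W = mg = 10700 × 9.81 = 1.05×10^5 N.
From L = ½ρV²S·CL,max = W: V_stall = √(2W/(ρSCL,max)) = √(2·1.05×10^5/(0.909·66.6·1.59))
V_stall = √2181 = 46.7 m/s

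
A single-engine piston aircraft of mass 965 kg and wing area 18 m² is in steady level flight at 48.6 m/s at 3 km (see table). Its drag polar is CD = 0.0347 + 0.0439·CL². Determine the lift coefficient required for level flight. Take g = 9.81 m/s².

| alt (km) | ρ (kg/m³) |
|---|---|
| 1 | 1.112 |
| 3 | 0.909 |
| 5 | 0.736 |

CL = 0.49

At 3 km, from the table: ρ = 0.909 kg/m³.
Weight W = mg = 965 × 9.81 = 9466.6 N; in level flight L = W.
Dynamic pressure q = 0.5 × 0.909 × 48.6² = 1074 Pa.
Required CL = L/(qS) = 9466.6/(1074·18) = 0.4899.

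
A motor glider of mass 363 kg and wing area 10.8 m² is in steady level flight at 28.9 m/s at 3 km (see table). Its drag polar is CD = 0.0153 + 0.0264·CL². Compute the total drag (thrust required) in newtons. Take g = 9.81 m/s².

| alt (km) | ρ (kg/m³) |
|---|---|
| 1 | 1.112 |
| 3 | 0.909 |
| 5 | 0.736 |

D = 144 N

At 3 km, from the table: ρ = 0.909 kg/m³.
In steady level flight, lift balances weight: W = mg = 363 × 9.81 = 3561 N.
q = ½ρv² = ½ × 0.909 × 28.9² = 379.6 Pa.
Required CL = L/(qS) = 3561/(379.6·10.8) = 0.8686.
CD = 0.0153 + 0.0264 × 0.8686² = 0.03522.
D = q·S·CD = 379.6 × 10.8 × 0.03522 = 144.4 N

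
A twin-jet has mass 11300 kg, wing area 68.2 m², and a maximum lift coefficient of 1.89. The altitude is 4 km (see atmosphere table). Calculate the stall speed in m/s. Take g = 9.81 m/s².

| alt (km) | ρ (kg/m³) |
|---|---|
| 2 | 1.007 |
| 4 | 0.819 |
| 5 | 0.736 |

V_stall = 45.8 m/s

At 4 km, from the table: ρ = 0.819 kg/m³.
At stall, lift equals weight: L = W = m·g = 11300 × 9.81 = 1.109×10^5 N.
V_stall = √(2W/(ρ·S·CL,max)) = √(2 × 1.109×10^5 / (0.819 × 68.2 × 1.89))
V_stall = √2100 = 45.8 m/s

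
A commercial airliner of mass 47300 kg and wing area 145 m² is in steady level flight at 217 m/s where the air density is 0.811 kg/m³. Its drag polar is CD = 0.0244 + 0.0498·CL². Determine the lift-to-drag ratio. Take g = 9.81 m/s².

L/D = 6.5

In steady level flight, lift balances weight: W = mg = 47300 × 9.81 = 4.6401×10^5 N.
Dynamic pressure q = 0.5 × 0.811 × 217² = 19090 Pa.
Required CL = L/(qS) = 4.6401×10^5/(19090·145) = 0.1676.
CD = 0.0244 + 0.0498 × 0.1676² = 0.0258.
L/D = CL/CD = 0.1676 / 0.0258 = 6.5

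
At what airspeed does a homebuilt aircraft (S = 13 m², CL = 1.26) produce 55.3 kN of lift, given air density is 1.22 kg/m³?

L = ½ρv²S·CL ⇒ v = √(2L/(ρ·S·CL))
v = √(2 × 55300 / (1.22 × 13 × 1.26)) = √5535 = 74.4 m/s

v = 74.4 m/s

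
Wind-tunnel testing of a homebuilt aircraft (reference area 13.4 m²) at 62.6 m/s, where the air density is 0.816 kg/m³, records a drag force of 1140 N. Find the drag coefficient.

From D = ½ρv²S·CD, rearranging gives CD = 2D/(ρv²S).
CD = 2 × 1140 / (0.816 × 62.6² × 13.4) = 0.0532

CD = 0.0532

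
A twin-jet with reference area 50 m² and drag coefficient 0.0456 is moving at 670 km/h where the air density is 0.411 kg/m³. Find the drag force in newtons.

D = 16200 N

Convert speed: v = 670 km/h ÷ 3.6 = 186.1 m/s.
D = ½ρv²S·CD = ½ × 0.411 × 186.1² × 50 × 0.0456 = 16200 N ≈ 16.2 kN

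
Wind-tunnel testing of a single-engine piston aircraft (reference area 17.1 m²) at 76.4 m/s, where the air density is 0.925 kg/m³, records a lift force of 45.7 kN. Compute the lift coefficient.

From L = ½ρv²S·CL, rearranging gives CL = 2L/(ρv²S).
CL = 2 × 45700 / (0.925 × 76.4² × 17.1) = 0.99

CL = 0.99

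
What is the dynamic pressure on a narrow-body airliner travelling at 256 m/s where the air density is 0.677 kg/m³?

q = 22200 Pa

q = ½ρv² = ½ × 0.677 × 256² = 22200 Pa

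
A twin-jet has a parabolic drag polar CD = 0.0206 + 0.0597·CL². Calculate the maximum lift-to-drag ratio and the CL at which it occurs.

For CD = CD0 + K·CL², (L/D)max occurs at CL* = √(CD0/K) and equals 1/(2√(K·CD0)).
(L/D)max = 1/(2√(0.0597 × 0.0206)) = 1/(2 × 0.03507) = 14.3
CL* = √(0.0206/0.0597) = 0.587

(L/D)max = 14.3, at CL = 0.587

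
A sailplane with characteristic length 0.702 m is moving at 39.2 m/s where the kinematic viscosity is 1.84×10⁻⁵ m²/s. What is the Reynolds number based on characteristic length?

Re = 1.5×10^6

Re = v·c/ν = 39.2 × 0.702 / (1.84×10⁻⁵) = 1.5×10^6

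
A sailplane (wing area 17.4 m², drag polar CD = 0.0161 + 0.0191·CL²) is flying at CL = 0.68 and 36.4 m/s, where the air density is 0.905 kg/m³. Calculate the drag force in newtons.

CD = 0.0161 + 0.0191 × 0.68² = 0.02493
D = ½ρv²S·CD = ½ × 0.905 × 36.4² × 17.4 × 0.02493 = 260 N

D = 260 N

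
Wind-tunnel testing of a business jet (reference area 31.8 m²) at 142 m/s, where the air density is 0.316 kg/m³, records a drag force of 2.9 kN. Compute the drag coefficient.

From D = ½ρv²S·CD, rearranging gives CD = 2D/(ρv²S).
CD = 2 × 2900 / (0.316 × 142² × 31.8) = 0.0286

CD = 0.0286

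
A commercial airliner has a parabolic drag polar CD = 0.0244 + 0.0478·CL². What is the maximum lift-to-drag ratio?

(L/D)max = 14.6

For CD = CD0 + K·CL², (L/D)max occurs at CL* = √(CD0/K) and equals 1/(2√(K·CD0)).
(L/D)max = 1/(2√(0.0478 × 0.0244)) = 1/(2 × 0.03415) = 14.6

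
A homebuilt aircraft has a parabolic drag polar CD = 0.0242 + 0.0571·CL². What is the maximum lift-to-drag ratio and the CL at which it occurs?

(L/D)max = 13.5, at CL = 0.651

For CD = CD0 + K·CL², (L/D)max occurs at CL* = √(CD0/K) and equals 1/(2√(K·CD0)).
(L/D)max = 1/(2√(0.0571 × 0.0242)) = 1/(2 × 0.03717) = 13.5
CL* = √(0.0242/0.0571) = 0.651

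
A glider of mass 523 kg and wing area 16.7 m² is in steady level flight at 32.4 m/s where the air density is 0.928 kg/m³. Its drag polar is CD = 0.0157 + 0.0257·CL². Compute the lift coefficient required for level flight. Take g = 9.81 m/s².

In steady level flight, lift balances weight: W = mg = 523 × 9.81 = 5130.6 N.
q = ½ρv² = ½ × 0.928 × 32.4² = 487.1 Pa.
Required CL = L/(qS) = 5130.6/(487.1·16.7) = 0.6307.

CL = 0.631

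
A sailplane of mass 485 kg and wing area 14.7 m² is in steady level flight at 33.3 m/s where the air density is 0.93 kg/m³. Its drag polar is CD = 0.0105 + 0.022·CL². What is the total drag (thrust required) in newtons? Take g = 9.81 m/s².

D = 145 N

Weight W = mg = 485 × 9.81 = 4757.9 N; in level flight L = W.
q = ½ρv² = ½ × 0.93 × 33.3² = 515.6 Pa.
CL = W/(q·S) = 4757.9 / (515.6 × 14.7) = 0.6277.
CD = 0.0105 + 0.022 × 0.6277² = 0.01917.
D = q·S·CD = 515.6 × 14.7 × 0.01917 = 145.3 N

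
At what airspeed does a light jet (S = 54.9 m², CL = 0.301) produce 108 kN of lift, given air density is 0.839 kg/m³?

v = 125 m/s

L = ½ρv²S·CL ⇒ v = √(2L/(ρ·S·CL))
v = √(2 × 1.08×10^5 / (0.839 × 54.9 × 0.301)) = √15580 = 125 m/s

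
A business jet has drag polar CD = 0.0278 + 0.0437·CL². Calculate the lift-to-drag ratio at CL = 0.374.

L/D = 11

CD = 0.0278 + 0.0437 × 0.374² = 0.03391
L/D = CL/CD = 0.374 / 0.03391 = 11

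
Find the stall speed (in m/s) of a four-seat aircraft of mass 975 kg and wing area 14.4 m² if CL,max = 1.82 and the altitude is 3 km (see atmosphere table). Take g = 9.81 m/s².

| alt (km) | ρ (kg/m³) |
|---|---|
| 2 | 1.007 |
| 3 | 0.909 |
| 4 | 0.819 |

V_stall = 28.3 m/s

At 3 km, from the table: ρ = 0.909 kg/m³.
Stall occurs when L = W at CL,max. W = mg = 975 × 9.81 = 9565 N.
From L = ½ρV²S·CL,max = W: V_stall = √(2W/(ρSCL,max)) = √(2·9565/(0.909·14.4·1.82))
V_stall = √803 = 28.3 m/s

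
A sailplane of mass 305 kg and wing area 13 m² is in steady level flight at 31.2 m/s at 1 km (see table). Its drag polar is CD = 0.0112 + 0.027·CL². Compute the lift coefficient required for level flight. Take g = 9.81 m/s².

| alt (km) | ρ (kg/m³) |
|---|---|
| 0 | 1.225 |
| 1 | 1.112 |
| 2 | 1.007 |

At 1 km, from the table: ρ = 1.112 kg/m³.
Level flight ⇒ L = W = m·g = 305 × 9.81 = 2992.1 N.
q = ½ρv² = ½ × 1.112 × 31.2² = 541.2 Pa.
Required CL = L/(qS) = 2992.1/(541.2·13) = 0.4252.

CL = 0.425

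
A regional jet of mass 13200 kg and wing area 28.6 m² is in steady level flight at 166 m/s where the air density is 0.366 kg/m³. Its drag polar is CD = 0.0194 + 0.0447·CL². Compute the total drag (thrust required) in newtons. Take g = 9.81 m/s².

D = 8000 N

In steady level flight, lift balances weight: W = mg = 13200 × 9.81 = 1.2949×10^5 N.
q = ½ρv² = ½ × 0.366 × 166² = 5043 Pa.
Required CL = L/(qS) = 1.2949×10^5/(5043·28.6) = 0.8979.
CD = 0.0194 + 0.0447 × 0.8979² = 0.05544.
D = q·S·CD = 5043 × 28.6 × 0.05544 = 7995 N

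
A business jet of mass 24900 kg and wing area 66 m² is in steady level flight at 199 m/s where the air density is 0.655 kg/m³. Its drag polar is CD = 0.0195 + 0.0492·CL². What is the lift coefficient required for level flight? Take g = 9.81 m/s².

Weight W = mg = 24900 × 9.81 = 2.4427×10^5 N; in level flight L = W.
Dynamic pressure q = 0.5 × 0.655 × 199² = 12970 Pa.
CL = W/(q·S) = 2.4427×10^5 / (12970 × 66) = 0.2854.

CL = 0.285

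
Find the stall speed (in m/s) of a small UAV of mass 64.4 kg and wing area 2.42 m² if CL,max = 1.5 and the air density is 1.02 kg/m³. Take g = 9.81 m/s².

V_stall = 18.5 m/s

Stall occurs when L = W at CL,max. W = mg = 64.4 × 9.81 = 631.8 N.
V_stall = √(2W/(ρ·S·CL,max)) = √(2 × 631.8 / (1.02 × 2.42 × 1.5))
V_stall = √341.3 = 18.5 m/s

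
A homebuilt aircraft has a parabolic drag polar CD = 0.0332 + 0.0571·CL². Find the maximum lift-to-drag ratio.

For CD = CD0 + K·CL², (L/D)max occurs at CL* = √(CD0/K) and equals 1/(2√(K·CD0)).
(L/D)max = 1/(2√(0.0571 × 0.0332)) = 1/(2 × 0.04354) = 11.5

(L/D)max = 11.5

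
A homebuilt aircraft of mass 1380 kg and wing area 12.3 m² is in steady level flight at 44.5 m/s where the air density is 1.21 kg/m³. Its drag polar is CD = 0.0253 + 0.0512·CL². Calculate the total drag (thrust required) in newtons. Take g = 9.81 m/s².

Weight W = mg = 1380 × 9.81 = 13538 N; in level flight L = W.
q = ½ρv² = ½ × 1.21 × 44.5² = 1198 Pa.
CL = 2W/(ρv²S) = 2×13538/(1.21×44.5²×12.3) = 0.9187.
CD = 0.0253 + 0.0512 × 0.9187² = 0.06851.
D = q·S·CD = 1198 × 12.3 × 0.06851 = 1010 N

D = 1010 N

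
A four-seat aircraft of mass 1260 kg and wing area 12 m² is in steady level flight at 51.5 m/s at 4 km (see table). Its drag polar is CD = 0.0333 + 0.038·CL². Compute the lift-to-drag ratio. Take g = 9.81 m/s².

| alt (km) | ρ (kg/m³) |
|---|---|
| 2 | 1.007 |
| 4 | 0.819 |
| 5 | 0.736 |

L/D = 14.1

At 4 km, from the table: ρ = 0.819 kg/m³.
In steady level flight, lift balances weight: W = mg = 1260 × 9.81 = 12361 N.
q = ½ρv² = ½ × 0.819 × 51.5² = 1086 Pa.
CL = 2W/(ρv²S) = 2×12361/(0.819×51.5²×12) = 0.9484.
CD = 0.0333 + 0.038 × 0.9484² = 0.06748.
L/D = CL/CD = 0.9484 / 0.06748 = 14.1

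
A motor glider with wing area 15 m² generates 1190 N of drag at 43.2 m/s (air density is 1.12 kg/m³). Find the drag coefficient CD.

From D = ½ρv²S·CD, rearranging gives CD = 2D/(ρv²S).
CD = 2 × 1190 / (1.12 × 43.2² × 15) = 0.0759

CD = 0.0759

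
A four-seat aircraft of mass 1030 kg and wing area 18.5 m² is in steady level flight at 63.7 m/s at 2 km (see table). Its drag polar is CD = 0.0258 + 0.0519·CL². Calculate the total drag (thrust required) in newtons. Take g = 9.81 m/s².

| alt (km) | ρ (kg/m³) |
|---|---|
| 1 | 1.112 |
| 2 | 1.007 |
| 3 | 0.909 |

At 2 km, from the table: ρ = 1.007 kg/m³.
Level flight ⇒ L = W = m·g = 1030 × 9.81 = 10104 N.
q = ½ρv² = ½ × 1.007 × 63.7² = 2043 Pa.
CL = W/(q·S) = 10104 / (2043 × 18.5) = 0.2673.
CD = 0.0258 + 0.0519 × 0.2673² = 0.02951.
D = q·S·CD = 2043 × 18.5 × 0.02951 = 1115 N

D = 1120 N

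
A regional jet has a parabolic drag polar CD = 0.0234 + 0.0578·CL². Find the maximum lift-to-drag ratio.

For CD = CD0 + K·CL², (L/D)max occurs at CL* = √(CD0/K) and equals 1/(2√(K·CD0)).
(L/D)max = 1/(2√(0.0578 × 0.0234)) = 1/(2 × 0.03678) = 13.6

(L/D)max = 13.6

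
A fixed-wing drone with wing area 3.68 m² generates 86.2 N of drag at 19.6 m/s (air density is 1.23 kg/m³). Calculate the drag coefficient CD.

From D = ½ρv²S·CD, rearranging gives CD = 2D/(ρv²S).
CD = 2 × 86.2 / (1.23 × 19.6² × 3.68) = 0.0991

CD = 0.0991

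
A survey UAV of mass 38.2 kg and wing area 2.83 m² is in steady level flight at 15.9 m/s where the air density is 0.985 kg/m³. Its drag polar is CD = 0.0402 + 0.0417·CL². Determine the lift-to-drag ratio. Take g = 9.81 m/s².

L/D = 12.2

In steady level flight, lift balances weight: W = mg = 38.2 × 9.81 = 374.74 N.
Dynamic pressure q = 0.5 × 0.985 × 15.9² = 124.5 Pa.
CL = 2W/(ρv²S) = 2×374.74/(0.985×15.9²×2.83) = 1.064.
CD = 0.0402 + 0.0417 × 1.064² = 0.08737.
L/D = CL/CD = 1.064 / 0.08737 = 12.2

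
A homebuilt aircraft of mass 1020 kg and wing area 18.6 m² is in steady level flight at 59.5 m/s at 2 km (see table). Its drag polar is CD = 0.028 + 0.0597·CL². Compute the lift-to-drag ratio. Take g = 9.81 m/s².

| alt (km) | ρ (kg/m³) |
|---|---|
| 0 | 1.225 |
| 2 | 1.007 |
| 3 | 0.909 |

L/D = 9.03

At 2 km, from the table: ρ = 1.007 kg/m³.
In steady level flight, lift balances weight: W = mg = 1020 × 9.81 = 10006 N.
q = ½ρv² = ½ × 1.007 × 59.5² = 1783 Pa.
CL = W/(q·S) = 10006 / (1783 × 18.6) = 0.3018.
CD = 0.028 + 0.0597 × 0.3018² = 0.03344.
L/D = CL/CD = 0.3018 / 0.03344 = 9.03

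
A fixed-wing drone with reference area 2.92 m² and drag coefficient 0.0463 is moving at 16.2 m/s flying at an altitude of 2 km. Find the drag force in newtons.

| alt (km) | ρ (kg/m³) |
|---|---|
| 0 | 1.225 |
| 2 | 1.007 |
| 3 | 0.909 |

At 2 km, from the table: ρ = 1.007 kg/m³.
D = ½ρv²S·CD = ½ × 1.007 × 16.2² × 2.92 × 0.0463 = 17.9 N

D = 17.9 N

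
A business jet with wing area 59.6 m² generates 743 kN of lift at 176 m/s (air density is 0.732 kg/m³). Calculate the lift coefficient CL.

CL = 1.1

From L = ½ρv²S·CL, rearranging gives CL = 2L/(ρv²S).
CL = 2 × 7.43×10^5 / (0.732 × 176² × 59.6) = 1.1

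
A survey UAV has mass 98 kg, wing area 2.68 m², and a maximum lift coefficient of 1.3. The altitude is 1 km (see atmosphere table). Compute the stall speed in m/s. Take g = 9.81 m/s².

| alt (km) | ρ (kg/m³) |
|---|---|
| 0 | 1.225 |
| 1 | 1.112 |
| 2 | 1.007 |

V_stall = 22.3 m/s

At 1 km, from the table: ρ = 1.112 kg/m³.
At stall, lift equals weight: L = W = m·g = 98 × 9.81 = 961.4 N.
V_stall = √(2W/(ρ·S·CL,max)) = √(2 × 961.4 / (1.112 × 2.68 × 1.3))
V_stall = √496.3 = 22.3 m/s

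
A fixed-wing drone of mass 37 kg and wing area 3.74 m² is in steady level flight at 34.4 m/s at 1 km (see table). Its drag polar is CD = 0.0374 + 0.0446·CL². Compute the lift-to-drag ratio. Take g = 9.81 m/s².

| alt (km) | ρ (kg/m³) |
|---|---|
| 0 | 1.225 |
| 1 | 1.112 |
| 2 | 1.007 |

L/D = 3.84

At 1 km, from the table: ρ = 1.112 kg/m³.
In steady level flight, lift balances weight: W = mg = 37 × 9.81 = 362.97 N.
q = ½ρv² = ½ × 1.112 × 34.4² = 657.9 Pa.
CL = W/(q·S) = 362.97 / (657.9 × 3.74) = 0.1475.
CD = 0.0374 + 0.0446 × 0.1475² = 0.03837.
L/D = CL/CD = 0.1475 / 0.03837 = 3.84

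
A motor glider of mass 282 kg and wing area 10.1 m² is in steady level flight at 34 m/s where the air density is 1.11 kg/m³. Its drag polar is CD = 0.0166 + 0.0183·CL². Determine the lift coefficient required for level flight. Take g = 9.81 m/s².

CL = 0.427

In steady level flight, lift balances weight: W = mg = 282 × 9.81 = 2766.4 N.
Dynamic pressure q = 0.5 × 1.11 × 34² = 641.6 Pa.
CL = 2W/(ρv²S) = 2×2766.4/(1.11×34²×10.1) = 0.4269.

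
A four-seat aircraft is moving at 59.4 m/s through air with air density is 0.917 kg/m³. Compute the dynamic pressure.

q = 1620 Pa

q = ½ρv² = ½ × 0.917 × 59.4² = 1620 Pa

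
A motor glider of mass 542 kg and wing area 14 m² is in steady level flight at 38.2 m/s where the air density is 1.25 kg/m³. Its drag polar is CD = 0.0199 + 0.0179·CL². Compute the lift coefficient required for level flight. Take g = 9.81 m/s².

CL = 0.416

Weight W = mg = 542 × 9.81 = 5317 N; in level flight L = W.
Dynamic pressure q = 0.5 × 1.25 × 38.2² = 912 Pa.
Required CL = L/(qS) = 5317/(912·14) = 0.4164.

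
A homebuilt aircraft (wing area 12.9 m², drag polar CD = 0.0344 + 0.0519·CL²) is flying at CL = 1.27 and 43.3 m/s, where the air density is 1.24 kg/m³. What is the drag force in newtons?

D = 1770 N

CD = 0.0344 + 0.0519 × 1.27² = 0.1181
D = ½ρv²S·CD = ½ × 1.24 × 43.3² × 12.9 × 0.1181 = 1770 N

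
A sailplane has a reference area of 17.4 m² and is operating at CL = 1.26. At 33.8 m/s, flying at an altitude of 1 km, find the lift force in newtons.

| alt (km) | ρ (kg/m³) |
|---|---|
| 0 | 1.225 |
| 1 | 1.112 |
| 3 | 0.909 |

At 1 km, from the table: ρ = 1.112 kg/m³.
L = ½ρv²S·CL = ½ × 1.112 × 33.8² × 17.4 × 1.26 = 13900 N ≈ 13.9 kN

L = 13900 N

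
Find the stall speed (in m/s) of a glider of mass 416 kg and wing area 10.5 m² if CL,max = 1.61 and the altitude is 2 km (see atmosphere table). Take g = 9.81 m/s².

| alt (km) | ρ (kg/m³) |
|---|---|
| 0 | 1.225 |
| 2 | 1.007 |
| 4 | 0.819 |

At 2 km, from the table: ρ = 1.007 kg/m³.
Stall occurs when L = W at CL,max. W = mg = 416 × 9.81 = 4081 N.
From L = ½ρV²S·CL,max = W: V_stall = √(2W/(ρSCL,max)) = √(2·4081/(1.007·10.5·1.61))
V_stall = √479.5 = 21.9 m/s

V_stall = 21.9 m/s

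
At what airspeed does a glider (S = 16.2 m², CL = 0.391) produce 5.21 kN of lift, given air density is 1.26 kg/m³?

L = ½ρv²S·CL ⇒ v = √(2L/(ρ·S·CL))
v = √(2 × 5210 / (1.26 × 16.2 × 0.391)) = √1306 = 36.1 m/s

v = 36.1 m/s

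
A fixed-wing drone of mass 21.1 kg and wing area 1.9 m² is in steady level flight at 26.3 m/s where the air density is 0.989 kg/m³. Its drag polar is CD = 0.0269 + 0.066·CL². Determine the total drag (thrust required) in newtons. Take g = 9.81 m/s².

D = 21.8 N

Level flight ⇒ L = W = m·g = 21.1 × 9.81 = 206.99 N.
Dynamic pressure q = 0.5 × 0.989 × 26.3² = 342 Pa.
CL = W/(q·S) = 206.99 / (342 × 1.9) = 0.3185.
CD = 0.0269 + 0.066 × 0.3185² = 0.0336.
D = q·S·CD = 342 × 1.9 × 0.0336 = 21.83 N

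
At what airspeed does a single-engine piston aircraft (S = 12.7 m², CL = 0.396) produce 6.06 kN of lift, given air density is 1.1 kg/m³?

v = 46.8 m/s

L = ½ρv²S·CL ⇒ v = √(2L/(ρ·S·CL))
v = √(2 × 6060 / (1.1 × 12.7 × 0.396)) = √2191 = 46.8 m/s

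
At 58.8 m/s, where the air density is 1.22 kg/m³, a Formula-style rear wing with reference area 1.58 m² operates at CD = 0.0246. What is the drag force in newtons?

Dynamic pressure q = ½ρv² = ½ × 1.22 × 58.8² = 2109 Pa.
D = q·S·CD = 2109 × 1.58 × 0.0246 = 82 N

D = 82 N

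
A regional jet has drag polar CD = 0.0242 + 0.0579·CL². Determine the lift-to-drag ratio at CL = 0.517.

CD = 0.0242 + 0.0579 × 0.517² = 0.03968
L/D = CL/CD = 0.517 / 0.03968 = 13

L/D = 13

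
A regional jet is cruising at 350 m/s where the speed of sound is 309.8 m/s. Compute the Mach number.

M = 1.13

M = v/a = 350 / 309.8 = 1.13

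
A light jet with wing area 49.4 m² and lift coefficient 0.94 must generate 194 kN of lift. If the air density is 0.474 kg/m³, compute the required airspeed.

v = 133 m/s

L = ½ρv²S·CL ⇒ v = √(2L/(ρ·S·CL))
v = √(2 × 1.94×10^5 / (0.474 × 49.4 × 0.94)) = √17630 = 133 m/s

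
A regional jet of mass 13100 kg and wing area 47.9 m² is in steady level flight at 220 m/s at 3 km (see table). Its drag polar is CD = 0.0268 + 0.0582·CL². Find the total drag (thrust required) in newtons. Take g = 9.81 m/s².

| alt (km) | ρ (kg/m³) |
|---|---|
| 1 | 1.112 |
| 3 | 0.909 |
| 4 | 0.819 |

D = 29200 N

At 3 km, from the table: ρ = 0.909 kg/m³.
Weight W = mg = 13100 × 9.81 = 1.2851×10^5 N; in level flight L = W.
Dynamic pressure q = 0.5 × 0.909 × 220² = 22000 Pa.
CL = 2W/(ρv²S) = 2×1.2851×10^5/(0.909×220²×47.9) = 0.122.
CD = 0.0268 + 0.0582 × 0.122² = 0.02767.
D = q·S·CD = 22000 × 47.9 × 0.02767 = 29150 N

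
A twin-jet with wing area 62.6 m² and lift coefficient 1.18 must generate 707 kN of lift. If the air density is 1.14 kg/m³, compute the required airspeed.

L = ½ρv²S·CL ⇒ v = √(2L/(ρ·S·CL))
v = √(2 × 7.07×10^5 / (1.14 × 62.6 × 1.18)) = √16790 = 130 m/s

v = 130 m/s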